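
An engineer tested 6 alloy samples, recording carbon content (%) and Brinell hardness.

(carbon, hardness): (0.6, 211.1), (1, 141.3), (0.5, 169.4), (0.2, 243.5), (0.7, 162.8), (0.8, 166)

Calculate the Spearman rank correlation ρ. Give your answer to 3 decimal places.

Rank carbon: 3, 6, 2, 1, 4, 5
Rank hardness: 5, 1, 4, 6, 2, 3
d = rank(carbon) − rank(hardness): -2, 5, -2, -5, 2, 2; Σd² = 66
ρ = 1 − 6Σd² / [n(n²−1)] = 1 − 6×66 / (6×35) = 1 − 396/210 ≈ -0.886

-0.886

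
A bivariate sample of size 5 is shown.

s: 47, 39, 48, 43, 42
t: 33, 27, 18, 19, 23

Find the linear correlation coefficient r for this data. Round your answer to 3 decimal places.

-0.055

n = 5, Σs = 219, Σt = 120, Σs² = 9647, Σt² = 3032, Σst = 5251
nΣst − ΣsΣt = 26255 − 26280 = -25
nΣs² − (Σs)² = 48235 − 47961 = 274; nΣt² − (Σt)² = 15160 − 14400 = 760
r = -25 / √(274 × 760) = -25 / 456.3332 ≈ -0.055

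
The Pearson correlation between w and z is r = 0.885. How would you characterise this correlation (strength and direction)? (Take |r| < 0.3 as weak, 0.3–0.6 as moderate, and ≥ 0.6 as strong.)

strong positive

r = 0.885 > 0 so the relationship is positive.
|r| = 0.885, which falls in the strong range.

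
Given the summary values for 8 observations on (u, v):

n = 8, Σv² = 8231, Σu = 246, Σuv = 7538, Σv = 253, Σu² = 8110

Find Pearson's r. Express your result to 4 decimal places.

-0.6827

r = (nΣuv − ΣuΣv) / √[(nΣu² − (Σu)²)(nΣv² − (Σv)²)]
Numerator: 8×7538 − 246×253 = -1934
Denominator: √[(64880 − 60516)(65848 − 64009)] = √[4364 × 1839] = 2832.9130
r = -1934 / 2832.9130 ≈ -0.6827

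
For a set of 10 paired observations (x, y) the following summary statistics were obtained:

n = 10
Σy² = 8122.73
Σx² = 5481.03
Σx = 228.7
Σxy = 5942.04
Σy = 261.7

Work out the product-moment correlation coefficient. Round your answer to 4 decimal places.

r = (nΣxy − ΣxΣy) / √[(nΣx² − (Σx)²)(nΣy² − (Σy)²)]
Numerator: 10×5942.04 − 228.7×261.7 = -430.39
Denominator: √[(54810.3 − 52303.69)(81227.3 − 68486.89)] = √[2506.61 × 12740.41] = 5651.1272
r = -430.39 / 5651.1272 ≈ -0.0762

-0.0762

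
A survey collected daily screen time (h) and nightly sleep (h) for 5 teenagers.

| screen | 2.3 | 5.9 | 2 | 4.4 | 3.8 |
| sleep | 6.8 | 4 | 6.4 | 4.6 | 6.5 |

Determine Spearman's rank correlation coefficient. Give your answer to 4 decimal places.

-0.7000

Rank screen: 2, 5, 1, 4, 3
Rank sleep: 5, 1, 3, 2, 4
d = rank(screen) − rank(sleep): -3, 4, -2, 2, -1; Σd² = 34
ρ = 1 − 6Σd² / [n(n²−1)] = 1 − 6×34 / (5×24) = 1 − 204/120 ≈ -0.7000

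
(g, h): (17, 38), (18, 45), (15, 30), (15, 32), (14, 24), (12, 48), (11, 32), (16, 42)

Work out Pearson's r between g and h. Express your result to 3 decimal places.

n = 8, Σg = 118, Σh = 291, Σg² = 1780, Σh² = 11061, Σgh = 4322
nΣgh − ΣgΣh = 34576 − 34338 = 238
nΣg² − (Σg)² = 14240 − 13924 = 316; nΣh² − (Σh)² = 88488 − 84681 = 3807
r = 238 / √(316 × 3807) = 238 / 1096.8190 ≈ 0.217

0.217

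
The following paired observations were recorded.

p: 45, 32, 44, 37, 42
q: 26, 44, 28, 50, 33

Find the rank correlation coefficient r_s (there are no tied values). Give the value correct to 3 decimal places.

-0.900

Rank p: 5, 1, 4, 2, 3
Rank q: 1, 4, 2, 5, 3
d = rank(p) − rank(q): 4, -3, 2, -3, 0; Σd² = 38
ρ = 1 − 6Σd² / [n(n²−1)] = 1 − 6×38 / (5×24) = 1 − 228/120 ≈ -0.900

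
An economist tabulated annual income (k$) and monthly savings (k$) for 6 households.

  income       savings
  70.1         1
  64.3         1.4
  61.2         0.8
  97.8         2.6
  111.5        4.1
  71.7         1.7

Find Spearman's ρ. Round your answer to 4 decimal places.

Rank income: 3, 2, 1, 5, 6, 4
Rank savings: 2, 3, 1, 5, 6, 4
d = rank(income) − rank(savings): 1, -1, 0, 0, 0, 0; Σd² = 2
ρ = 1 − 6Σd² / [n(n²−1)] = 1 − 6×2 / (6×35) = 1 − 12/210 ≈ 0.9429

0.9429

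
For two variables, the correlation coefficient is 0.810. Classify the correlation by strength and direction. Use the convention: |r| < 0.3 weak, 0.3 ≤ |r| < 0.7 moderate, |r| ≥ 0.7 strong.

strong positive

r = 0.810 > 0 so the relationship is positive.
|r| = 0.810, which falls in the strong range.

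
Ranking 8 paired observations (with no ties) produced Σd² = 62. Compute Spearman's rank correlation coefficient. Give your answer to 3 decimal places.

0.262

ρ = 1 − 6Σd² / [n(n²−1)] = 1 − 6×62 / (8×63)
  = 1 − 372/504 = 1 − 0.7381 ≈ 0.262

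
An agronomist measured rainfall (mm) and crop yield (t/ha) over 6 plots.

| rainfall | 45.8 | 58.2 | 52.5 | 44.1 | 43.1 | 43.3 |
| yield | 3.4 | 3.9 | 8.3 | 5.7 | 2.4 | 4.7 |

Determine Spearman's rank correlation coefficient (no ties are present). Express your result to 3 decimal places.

Rank rainfall: 4, 6, 5, 3, 1, 2
Rank yield: 2, 3, 6, 5, 1, 4
d = rank(rainfall) − rank(yield): 2, 3, -1, -2, 0, -2; Σd² = 22
ρ = 1 − 6Σd² / [n(n²−1)] = 1 − 6×22 / (6×35) = 1 − 132/210 ≈ 0.371

0.371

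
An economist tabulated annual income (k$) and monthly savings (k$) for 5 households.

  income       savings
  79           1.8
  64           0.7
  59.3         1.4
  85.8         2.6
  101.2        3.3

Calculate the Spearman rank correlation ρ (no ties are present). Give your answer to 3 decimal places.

0.900

Rank income: 3, 2, 1, 4, 5
Rank savings: 3, 1, 2, 4, 5
d = rank(income) − rank(savings): 0, 1, -1, 0, 0; Σd² = 2
ρ = 1 − 6Σd² / [n(n²−1)] = 1 − 6×2 / (5×24) = 1 − 12/120 ≈ 0.900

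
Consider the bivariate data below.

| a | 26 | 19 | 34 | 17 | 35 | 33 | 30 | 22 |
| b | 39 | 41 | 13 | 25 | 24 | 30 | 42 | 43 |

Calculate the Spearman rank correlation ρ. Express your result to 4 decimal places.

Rank a: 4, 2, 7, 1, 8, 6, 5, 3
Rank b: 5, 6, 1, 3, 2, 4, 7, 8
d = rank(a) − rank(b): -1, -4, 6, -2, 6, 2, -2, -5; Σd² = 126
ρ = 1 − 6Σd² / [n(n²−1)] = 1 − 6×126 / (8×63) = 1 − 756/504 ≈ -0.5000

-0.5000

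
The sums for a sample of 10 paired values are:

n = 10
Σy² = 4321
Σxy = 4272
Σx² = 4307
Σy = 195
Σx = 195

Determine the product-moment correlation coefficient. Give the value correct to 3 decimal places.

0.918

r = (nΣxy − ΣxΣy) / √[(nΣx² − (Σx)²)(nΣy² − (Σy)²)]
Numerator: 10×4272 − 195×195 = 4695
Denominator: √[(43070 − 38025)(43210 − 38025)] = √[5045 × 5185] = 5114.5210
r = 4695 / 5114.5210 ≈ 0.918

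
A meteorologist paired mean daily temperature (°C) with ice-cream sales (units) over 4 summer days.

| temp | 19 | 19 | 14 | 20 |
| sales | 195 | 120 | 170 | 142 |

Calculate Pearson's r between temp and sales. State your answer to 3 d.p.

n = 4, Σx = 72, Σy = 627, Σx² = 1318, Σy² = 101489, Σxy = 11205
nΣxy − ΣxΣy = 44820 − 45144 = -324
nΣx² − (Σx)² = 5272 − 5184 = 88; nΣy² − (Σy)² = 405956 − 393129 = 12827
r = -324 / √(88 × 12827) = -324 / 1062.4387 ≈ -0.305

-0.305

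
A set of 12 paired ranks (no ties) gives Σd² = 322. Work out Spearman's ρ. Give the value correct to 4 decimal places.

ρ = 1 − 6Σd² / [n(n²−1)] = 1 − 6×322 / (12×143)
  = 1 − 1932/1716 = 1 − 1.12587 ≈ -0.1259

-0.1259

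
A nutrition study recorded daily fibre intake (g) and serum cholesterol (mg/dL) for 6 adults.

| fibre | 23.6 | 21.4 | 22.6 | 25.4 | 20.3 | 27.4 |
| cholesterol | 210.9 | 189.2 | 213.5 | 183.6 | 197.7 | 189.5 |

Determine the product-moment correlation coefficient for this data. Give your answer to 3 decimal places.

-0.334

n = 6, Σx = 140.7, Σy = 1184.4, Σx² = 3333.69, Σy² = 234562.2, Σxy = 27720.27
nΣxy − ΣxΣy = 166321.62 − 166645.08 = -323.46
nΣx² − (Σx)² = 20002.14 − 19796.49 = 205.65; nΣy² − (Σy)² = 1407373.2 − 1402803.36 = 4569.84
r = -323.46 / √(205.65 × 4569.84) = -323.46 / 969.4264 ≈ -0.334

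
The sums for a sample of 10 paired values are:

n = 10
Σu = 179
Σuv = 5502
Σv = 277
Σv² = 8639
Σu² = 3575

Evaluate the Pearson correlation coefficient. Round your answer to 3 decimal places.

0.908

r = (nΣuv − ΣuΣv) / √[(nΣu² − (Σu)²)(nΣv² − (Σv)²)]
Numerator: 10×5502 − 179×277 = 5437
Denominator: √[(35750 − 32041)(86390 − 76729)] = √[3709 × 9661] = 5986.0378
r = 5437 / 5986.0378 ≈ 0.908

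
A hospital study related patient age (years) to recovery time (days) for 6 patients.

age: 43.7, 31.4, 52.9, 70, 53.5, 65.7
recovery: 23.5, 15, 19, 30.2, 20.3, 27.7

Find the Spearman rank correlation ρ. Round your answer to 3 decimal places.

0.829

Rank age: 2, 1, 3, 6, 4, 5
Rank recovery: 4, 1, 2, 6, 3, 5
d = rank(age) − rank(recovery): -2, 0, 1, 0, 1, 0; Σd² = 6
ρ = 1 − 6Σd² / [n(n²−1)] = 1 − 6×6 / (6×35) = 1 − 36/210 ≈ 0.829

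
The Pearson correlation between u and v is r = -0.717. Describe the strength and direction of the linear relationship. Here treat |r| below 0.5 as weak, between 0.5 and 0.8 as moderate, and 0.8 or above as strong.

moderate negative

r = -0.717 < 0 so the relationship is negative.
|r| = 0.717, which falls in the moderate range.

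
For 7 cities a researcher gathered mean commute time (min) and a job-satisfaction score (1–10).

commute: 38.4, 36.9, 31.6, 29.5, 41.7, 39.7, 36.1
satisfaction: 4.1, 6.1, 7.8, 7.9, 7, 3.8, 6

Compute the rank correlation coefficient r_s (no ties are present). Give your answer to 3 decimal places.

Rank commute: 5, 4, 2, 1, 7, 6, 3
Rank satisfaction: 2, 4, 6, 7, 5, 1, 3
d = rank(commute) − rank(satisfaction): 3, 0, -4, -6, 2, 5, 0; Σd² = 90
ρ = 1 − 6Σd² / [n(n²−1)] = 1 − 6×90 / (7×48) = 1 − 540/336 ≈ -0.607

-0.607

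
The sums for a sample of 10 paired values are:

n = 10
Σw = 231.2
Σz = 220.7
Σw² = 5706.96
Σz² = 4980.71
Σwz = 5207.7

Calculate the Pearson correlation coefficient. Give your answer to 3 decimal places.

r = (nΣwz − ΣwΣz) / √[(nΣw² − (Σw)²)(nΣz² − (Σz)²)]
Numerator: 10×5207.7 − 231.2×220.7 = 1051.16
Denominator: √[(57069.6 − 53453.44)(49807.1 − 48708.49)] = √[3616.16 × 1098.61] = 1993.1757
r = 1051.16 / 1993.1757 ≈ 0.527

0.527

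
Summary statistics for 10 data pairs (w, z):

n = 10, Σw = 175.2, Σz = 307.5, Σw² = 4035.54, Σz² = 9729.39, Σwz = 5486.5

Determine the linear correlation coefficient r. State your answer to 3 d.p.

r = (nΣwz − ΣwΣz) / √[(nΣw² − (Σw)²)(nΣz² − (Σz)²)]
Numerator: 10×5486.5 − 175.2×307.5 = 991
Denominator: √[(40355.4 − 30695.04)(97293.9 − 94556.25)] = √[9660.36 × 2737.65] = 5142.6340
r = 991 / 5142.6340 ≈ 0.193

0.193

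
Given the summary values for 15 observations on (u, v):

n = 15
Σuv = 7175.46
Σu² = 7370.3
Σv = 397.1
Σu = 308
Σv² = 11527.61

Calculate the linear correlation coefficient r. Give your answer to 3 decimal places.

r = (nΣuv − ΣuΣv) / √[(nΣu² − (Σu)²)(nΣv² − (Σv)²)]
Numerator: 15×7175.46 − 308×397.1 = -14674.9
Denominator: √[(110554.5 − 94864)(172914.15 − 157688.41)] = √[15690.5 × 15225.74] = 15456.3732
r = -14674.9 / 15456.3732 ≈ -0.949

-0.949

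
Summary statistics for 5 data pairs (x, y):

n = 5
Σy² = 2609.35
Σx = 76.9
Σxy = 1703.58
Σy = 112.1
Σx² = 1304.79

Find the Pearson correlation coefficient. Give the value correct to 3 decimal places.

r = (nΣxy − ΣxΣy) / √[(nΣx² − (Σx)²)(nΣy² − (Σy)²)]
Numerator: 5×1703.58 − 76.9×112.1 = -102.59
Denominator: √[(6523.95 − 5913.61)(13046.75 − 12566.41)] = √[610.34 × 480.34] = 541.4524
r = -102.59 / 541.4524 ≈ -0.189

-0.189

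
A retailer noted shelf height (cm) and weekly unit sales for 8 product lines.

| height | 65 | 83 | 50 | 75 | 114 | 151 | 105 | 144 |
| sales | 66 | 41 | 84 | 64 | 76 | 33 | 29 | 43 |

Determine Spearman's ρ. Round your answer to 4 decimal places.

Rank height: 2, 4, 1, 3, 6, 8, 5, 7
Rank sales: 6, 3, 8, 5, 7, 2, 1, 4
d = rank(height) − rank(sales): -4, 1, -7, -2, -1, 6, 4, 3; Σd² = 132
ρ = 1 − 6Σd² / [n(n²−1)] = 1 − 6×132 / (8×63) = 1 − 792/504 ≈ -0.5714

-0.5714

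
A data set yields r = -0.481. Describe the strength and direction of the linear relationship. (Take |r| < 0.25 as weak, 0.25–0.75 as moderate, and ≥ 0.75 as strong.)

moderate negative

r = -0.481 < 0 so the relationship is negative.
|r| = 0.481, which falls in the moderate range.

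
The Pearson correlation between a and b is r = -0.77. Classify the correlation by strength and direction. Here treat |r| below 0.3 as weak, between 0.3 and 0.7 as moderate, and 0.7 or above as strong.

r = -0.77 < 0 so the relationship is negative.
|r| = 0.77, which falls in the strong range.

strong negative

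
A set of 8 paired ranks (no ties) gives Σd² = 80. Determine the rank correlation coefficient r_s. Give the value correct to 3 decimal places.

ρ = 1 − 6Σd² / [n(n²−1)] = 1 − 6×80 / (8×63)
  = 1 − 480/504 = 1 − 0.9524 ≈ 0.048

0.048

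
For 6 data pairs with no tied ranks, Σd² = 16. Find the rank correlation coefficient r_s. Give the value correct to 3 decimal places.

ρ = 1 − 6Σd² / [n(n²−1)] = 1 − 6×16 / (6×35)
  = 1 − 96/210 = 1 − 0.4571 ≈ 0.543

0.543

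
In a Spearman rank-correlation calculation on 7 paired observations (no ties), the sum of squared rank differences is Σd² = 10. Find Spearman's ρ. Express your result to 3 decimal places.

0.821

ρ = 1 − 6Σd² / [n(n²−1)] = 1 − 6×10 / (7×48)
  = 1 − 60/336 = 1 − 0.1786 ≈ 0.821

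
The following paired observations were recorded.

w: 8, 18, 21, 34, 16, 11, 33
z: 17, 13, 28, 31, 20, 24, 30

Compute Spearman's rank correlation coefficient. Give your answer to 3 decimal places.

Rank w: 1, 4, 5, 7, 3, 2, 6
Rank z: 2, 1, 5, 7, 3, 4, 6
d = rank(w) − rank(z): -1, 3, 0, 0, 0, -2, 0; Σd² = 14
ρ = 1 − 6Σd² / [n(n²−1)] = 1 − 6×14 / (7×48) = 1 − 84/336 ≈ 0.750

0.750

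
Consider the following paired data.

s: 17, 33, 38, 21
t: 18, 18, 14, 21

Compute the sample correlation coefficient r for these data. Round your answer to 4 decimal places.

n = 4, Σs = 109, Σt = 71, Σs² = 3263, Σt² = 1285, Σst = 1873
nΣst − ΣsΣt = 7492 − 7739 = -247
nΣs² − (Σs)² = 13052 − 11881 = 1171; nΣt² − (Σt)² = 5140 − 5041 = 99
r = -247 / √(1171 × 99) = -247 / 340.4835 ≈ -0.7254

-0.7254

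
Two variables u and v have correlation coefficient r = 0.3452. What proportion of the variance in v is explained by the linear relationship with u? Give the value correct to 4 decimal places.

r² = (0.3452)² = 0.1192

0.1192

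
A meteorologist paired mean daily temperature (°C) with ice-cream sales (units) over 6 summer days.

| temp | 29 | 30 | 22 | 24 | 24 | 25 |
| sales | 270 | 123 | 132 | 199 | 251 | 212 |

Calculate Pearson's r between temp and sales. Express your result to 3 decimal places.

0.061

n = 6, Σx = 154, Σy = 1187, Σx² = 4002, Σy² = 252999, Σxy = 30524
nΣxy − ΣxΣy = 183144 − 182798 = 346
nΣx² − (Σx)² = 24012 − 23716 = 296; nΣy² − (Σy)² = 1517994 − 1408969 = 109025
r = 346 / √(296 × 109025) = 346 / 5680.7922 ≈ 0.061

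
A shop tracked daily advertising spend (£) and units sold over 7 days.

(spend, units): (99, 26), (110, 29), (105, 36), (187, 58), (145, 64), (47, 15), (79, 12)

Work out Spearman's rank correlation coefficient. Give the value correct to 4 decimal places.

0.8929

Rank spend: 3, 5, 4, 7, 6, 1, 2
Rank units: 3, 4, 5, 6, 7, 2, 1
d = rank(spend) − rank(units): 0, 1, -1, 1, -1, -1, 1; Σd² = 6
ρ = 1 − 6Σd² / [n(n²−1)] = 1 − 6×6 / (7×48) = 1 − 36/336 ≈ 0.8929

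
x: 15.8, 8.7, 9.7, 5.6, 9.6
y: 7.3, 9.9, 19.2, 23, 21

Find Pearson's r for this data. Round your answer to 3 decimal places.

n = 5, Σx = 49.4, Σy = 80.4, Σx² = 542.94, Σy² = 1489.94, Σxy = 718.11
nΣxy − ΣxΣy = 3590.55 − 3971.76 = -381.21
nΣx² − (Σx)² = 2714.7 − 2440.36 = 274.34; nΣy² − (Σy)² = 7449.7 − 6464.16 = 985.54
r = -381.21 / √(274.34 × 985.54) = -381.21 / 519.9741 ≈ -0.733

-0.733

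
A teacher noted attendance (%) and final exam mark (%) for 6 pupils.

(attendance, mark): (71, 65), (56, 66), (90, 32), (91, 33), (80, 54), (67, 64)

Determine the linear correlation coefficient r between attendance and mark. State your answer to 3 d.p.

n = 6, Σx = 455, Σy = 314, Σx² = 35447, Σy² = 17706, Σxy = 22802
nΣxy − ΣxΣy = 136812 − 142870 = -6058
nΣx² − (Σx)² = 212682 − 207025 = 5657; nΣy² − (Σy)² = 106236 − 98596 = 7640
r = -6058 / √(5657 × 7640) = -6058 / 6574.1524 ≈ -0.921

-0.921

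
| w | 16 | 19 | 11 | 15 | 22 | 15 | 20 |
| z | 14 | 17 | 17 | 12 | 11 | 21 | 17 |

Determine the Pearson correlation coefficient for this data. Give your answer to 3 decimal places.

n = 7, Σw = 118, Σz = 109, Σw² = 2072, Σz² = 1769, Σwz = 1811
nΣwz − ΣwΣz = 12677 − 12862 = -185
nΣw² − (Σw)² = 14504 − 13924 = 580; nΣz² − (Σz)² = 12383 − 11881 = 502
r = -185 / √(580 × 502) = -185 / 539.5924 ≈ -0.343

-0.343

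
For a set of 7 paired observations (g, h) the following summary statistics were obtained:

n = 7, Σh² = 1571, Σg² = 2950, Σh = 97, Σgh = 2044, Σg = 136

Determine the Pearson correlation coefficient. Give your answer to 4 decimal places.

0.6034

r = (nΣgh − ΣgΣh) / √[(nΣg² − (Σg)²)(nΣh² − (Σh)²)]
Numerator: 7×2044 − 136×97 = 1116
Denominator: √[(20650 − 18496)(10997 − 9409)] = √[2154 × 1588] = 1849.4734
r = 1116 / 1849.4734 ≈ 0.6034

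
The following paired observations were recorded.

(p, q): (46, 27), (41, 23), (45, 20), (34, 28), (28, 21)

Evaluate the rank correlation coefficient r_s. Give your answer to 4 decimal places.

Rank p: 5, 3, 4, 2, 1
Rank q: 4, 3, 1, 5, 2
d = rank(p) − rank(q): 1, 0, 3, -3, -1; Σd² = 20
ρ = 1 − 6Σd² / [n(n²−1)] = 1 − 6×20 / (5×24) = 1 − 120/120 ≈ 0.0000

0.0000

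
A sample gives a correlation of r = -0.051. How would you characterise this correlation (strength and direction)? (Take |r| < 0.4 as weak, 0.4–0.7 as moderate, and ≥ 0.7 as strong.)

r = -0.051 < 0 so the relationship is negative.
|r| = 0.051, which falls in the weak range.

weak negative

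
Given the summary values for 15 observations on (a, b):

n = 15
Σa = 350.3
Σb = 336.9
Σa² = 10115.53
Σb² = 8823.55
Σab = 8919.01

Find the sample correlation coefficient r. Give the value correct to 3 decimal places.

0.674

r = (nΣab − ΣaΣb) / √[(nΣa² − (Σa)²)(nΣb² − (Σb)²)]
Numerator: 15×8919.01 − 350.3×336.9 = 15769.08
Denominator: √[(151732.95 − 122710.09)(132353.25 − 113501.61)] = √[29022.86 × 18851.64] = 23390.7783
r = 15769.08 / 23390.7783 ≈ 0.674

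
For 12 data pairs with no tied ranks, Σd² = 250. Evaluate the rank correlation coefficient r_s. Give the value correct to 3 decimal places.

0.126

ρ = 1 − 6Σd² / [n(n²−1)] = 1 − 6×250 / (12×143)
  = 1 − 1500/1716 = 1 − 0.8741 ≈ 0.126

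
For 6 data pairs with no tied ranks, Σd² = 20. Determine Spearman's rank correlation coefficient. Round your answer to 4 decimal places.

ρ = 1 − 6Σd² / [n(n²−1)] = 1 − 6×20 / (6×35)
  = 1 − 120/210 = 1 − 0.57143 ≈ 0.4286

0.4286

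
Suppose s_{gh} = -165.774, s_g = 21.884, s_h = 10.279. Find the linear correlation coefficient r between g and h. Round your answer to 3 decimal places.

-0.737

r = Cov(g,h) / (s_g · s_h) = -165.774 / (21.884 × 10.279)
  = -165.774 / 224.9456 ≈ -0.737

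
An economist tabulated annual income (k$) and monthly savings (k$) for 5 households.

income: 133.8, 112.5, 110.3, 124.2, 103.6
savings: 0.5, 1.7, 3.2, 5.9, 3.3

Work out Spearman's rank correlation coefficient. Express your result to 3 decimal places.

-0.400

Rank income: 5, 3, 2, 4, 1
Rank savings: 1, 2, 3, 5, 4
d = rank(income) − rank(savings): 4, 1, -1, -1, -3; Σd² = 28
ρ = 1 − 6Σd² / [n(n²−1)] = 1 − 6×28 / (5×24) = 1 − 168/120 ≈ -0.400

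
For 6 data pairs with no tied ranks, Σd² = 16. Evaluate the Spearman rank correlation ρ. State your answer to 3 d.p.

0.543

ρ = 1 − 6Σd² / [n(n²−1)] = 1 − 6×16 / (6×35)
  = 1 − 96/210 = 1 − 0.4571 ≈ 0.543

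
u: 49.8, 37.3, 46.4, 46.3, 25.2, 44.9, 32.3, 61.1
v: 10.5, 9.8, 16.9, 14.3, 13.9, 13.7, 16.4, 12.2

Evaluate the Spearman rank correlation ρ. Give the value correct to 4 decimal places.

Rank u: 7, 3, 6, 5, 1, 4, 2, 8
Rank v: 2, 1, 8, 6, 5, 4, 7, 3
d = rank(u) − rank(v): 5, 2, -2, -1, -4, 0, -5, 5; Σd² = 100
ρ = 1 − 6Σd² / [n(n²−1)] = 1 − 6×100 / (8×63) = 1 − 600/504 ≈ -0.1905

-0.1905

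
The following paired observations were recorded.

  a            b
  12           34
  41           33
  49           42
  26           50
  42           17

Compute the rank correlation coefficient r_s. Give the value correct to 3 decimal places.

Rank a: 1, 3, 5, 2, 4
Rank b: 3, 2, 4, 5, 1
d = rank(a) − rank(b): -2, 1, 1, -3, 3; Σd² = 24
ρ = 1 − 6Σd² / [n(n²−1)] = 1 − 6×24 / (5×24) = 1 − 144/120 ≈ -0.200

-0.200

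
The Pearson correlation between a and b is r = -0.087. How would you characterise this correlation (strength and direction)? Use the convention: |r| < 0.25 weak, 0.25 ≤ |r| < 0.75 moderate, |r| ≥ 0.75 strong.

r = -0.087 < 0 so the relationship is negative.
|r| = 0.087, which falls in the weak range.

weak negative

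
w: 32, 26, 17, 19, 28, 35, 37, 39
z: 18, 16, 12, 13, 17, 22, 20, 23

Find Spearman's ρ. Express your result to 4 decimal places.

Rank w: 5, 3, 1, 2, 4, 6, 7, 8
Rank z: 5, 3, 1, 2, 4, 7, 6, 8
d = rank(w) − rank(z): 0, 0, 0, 0, 0, -1, 1, 0; Σd² = 2
ρ = 1 − 6Σd² / [n(n²−1)] = 1 − 6×2 / (8×63) = 1 − 12/504 ≈ 0.9762

0.9762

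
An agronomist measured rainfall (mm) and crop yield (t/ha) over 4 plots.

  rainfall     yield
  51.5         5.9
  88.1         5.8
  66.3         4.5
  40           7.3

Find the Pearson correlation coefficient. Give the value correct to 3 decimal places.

-0.554

n = 4, Σx = 245.9, Σy = 23.5, Σx² = 16409.55, Σy² = 141.99, Σxy = 1405.18
nΣxy − ΣxΣy = 5620.72 − 5778.65 = -157.93
nΣx² − (Σx)² = 65638.2 − 60466.81 = 5171.39; nΣy² − (Σy)² = 567.96 − 552.25 = 15.71
r = -157.93 / √(5171.39 × 15.71) = -157.93 / 285.0308 ≈ -0.554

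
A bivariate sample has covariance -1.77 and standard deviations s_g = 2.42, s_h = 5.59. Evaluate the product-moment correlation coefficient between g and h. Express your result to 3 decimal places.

r = Cov(g,h) / (s_g · s_h) = -1.77 / (2.42 × 5.59)
  = -1.77 / 13.5278 ≈ -0.131

-0.131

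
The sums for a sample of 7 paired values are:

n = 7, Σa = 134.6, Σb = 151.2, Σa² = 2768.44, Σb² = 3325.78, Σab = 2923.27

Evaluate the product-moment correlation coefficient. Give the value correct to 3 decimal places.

0.153

r = (nΣab − ΣaΣb) / √[(nΣa² − (Σa)²)(nΣb² − (Σb)²)]
Numerator: 7×2923.27 − 134.6×151.2 = 111.37
Denominator: √[(19379.08 − 18117.16)(23280.46 − 22861.44)] = √[1261.92 × 419.02] = 727.1655
r = 111.37 / 727.1655 ≈ 0.153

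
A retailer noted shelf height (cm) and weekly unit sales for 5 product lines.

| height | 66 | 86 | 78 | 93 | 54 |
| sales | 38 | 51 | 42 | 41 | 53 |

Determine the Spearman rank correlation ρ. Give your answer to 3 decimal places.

Rank height: 2, 4, 3, 5, 1
Rank sales: 1, 4, 3, 2, 5
d = rank(height) − rank(sales): 1, 0, 0, 3, -4; Σd² = 26
ρ = 1 − 6Σd² / [n(n²−1)] = 1 − 6×26 / (5×24) = 1 − 156/120 ≈ -0.300

-0.300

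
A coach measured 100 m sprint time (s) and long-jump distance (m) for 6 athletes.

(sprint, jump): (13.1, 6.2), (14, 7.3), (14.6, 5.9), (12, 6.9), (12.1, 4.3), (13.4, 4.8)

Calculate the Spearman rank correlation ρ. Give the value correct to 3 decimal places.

Rank sprint: 3, 5, 6, 1, 2, 4
Rank jump: 4, 6, 3, 5, 1, 2
d = rank(sprint) − rank(jump): -1, -1, 3, -4, 1, 2; Σd² = 32
ρ = 1 − 6Σd² / [n(n²−1)] = 1 − 6×32 / (6×35) = 1 − 192/210 ≈ 0.086

0.086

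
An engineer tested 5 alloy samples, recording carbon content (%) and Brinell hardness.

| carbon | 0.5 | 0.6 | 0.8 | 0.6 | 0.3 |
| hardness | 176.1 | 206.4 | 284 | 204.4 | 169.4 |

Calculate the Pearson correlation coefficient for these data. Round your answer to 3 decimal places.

0.906

n = 5, Σx = 2.8, Σy = 1040.3, Σx² = 1.7, Σy² = 224743.89, Σxy = 612.55
nΣxy − ΣxΣy = 3062.75 − 2912.84 = 149.91
nΣx² − (Σx)² = 8.5 − 7.84 = 0.66; nΣy² − (Σy)² = 1123719.45 − 1082224.09 = 41495.36
r = 149.91 / √(0.66 × 41495.36) = 149.91 / 165.4900 ≈ 0.906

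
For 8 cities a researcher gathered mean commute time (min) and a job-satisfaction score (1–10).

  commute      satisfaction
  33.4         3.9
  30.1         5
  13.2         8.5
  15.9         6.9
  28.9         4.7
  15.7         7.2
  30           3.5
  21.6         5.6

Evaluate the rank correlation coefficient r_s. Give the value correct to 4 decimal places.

-0.8810

Rank commute: 8, 7, 1, 3, 5, 2, 6, 4
Rank satisfaction: 2, 4, 8, 6, 3, 7, 1, 5
d = rank(commute) − rank(satisfaction): 6, 3, -7, -3, 2, -5, 5, -1; Σd² = 158
ρ = 1 − 6Σd² / [n(n²−1)] = 1 − 6×158 / (8×63) = 1 − 948/504 ≈ -0.8810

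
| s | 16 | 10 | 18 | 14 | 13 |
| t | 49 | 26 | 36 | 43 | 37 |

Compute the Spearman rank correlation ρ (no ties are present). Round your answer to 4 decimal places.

0.4000

Rank s: 4, 1, 5, 3, 2
Rank t: 5, 1, 2, 4, 3
d = rank(s) − rank(t): -1, 0, 3, -1, -1; Σd² = 12
ρ = 1 − 6Σd² / [n(n²−1)] = 1 − 6×12 / (5×24) = 1 − 72/120 ≈ 0.4000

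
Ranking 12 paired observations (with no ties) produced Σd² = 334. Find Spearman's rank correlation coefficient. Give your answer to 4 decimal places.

ρ = 1 − 6Σd² / [n(n²−1)] = 1 − 6×334 / (12×143)
  = 1 − 2004/1716 = 1 − 1.16783 ≈ -0.1678

-0.1678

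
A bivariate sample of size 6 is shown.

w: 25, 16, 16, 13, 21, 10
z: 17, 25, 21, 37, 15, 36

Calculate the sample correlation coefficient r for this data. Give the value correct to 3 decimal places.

-0.880

n = 6, Σw = 101, Σz = 151, Σw² = 1847, Σz² = 4245, Σwz = 2317
nΣwz − ΣwΣz = 13902 − 15251 = -1349
nΣw² − (Σw)² = 11082 − 10201 = 881; nΣz² − (Σz)² = 25470 − 22801 = 2669
r = -1349 / √(881 × 2669) = -1349 / 1533.4239 ≈ -0.880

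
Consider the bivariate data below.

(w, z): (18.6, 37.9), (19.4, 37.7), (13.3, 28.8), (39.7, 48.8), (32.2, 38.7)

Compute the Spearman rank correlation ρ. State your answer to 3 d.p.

0.900

Rank w: 2, 3, 1, 5, 4
Rank z: 3, 2, 1, 5, 4
d = rank(w) − rank(z): -1, 1, 0, 0, 0; Σd² = 2
ρ = 1 − 6Σd² / [n(n²−1)] = 1 − 6×2 / (5×24) = 1 − 12/120 ≈ 0.900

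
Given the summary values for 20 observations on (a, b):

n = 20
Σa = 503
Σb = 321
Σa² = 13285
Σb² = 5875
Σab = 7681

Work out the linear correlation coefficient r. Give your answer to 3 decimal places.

-0.579

r = (nΣab − ΣaΣb) / √[(nΣa² − (Σa)²)(nΣb² − (Σb)²)]
Numerator: 20×7681 − 503×321 = -7843
Denominator: √[(265700 − 253009)(117500 − 103041)] = √[12691 × 14459] = 13546.1865
r = -7843 / 13546.1865 ≈ -0.579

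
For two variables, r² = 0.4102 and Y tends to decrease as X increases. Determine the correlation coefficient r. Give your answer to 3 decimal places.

-0.640

|r| = √0.4102 = 0.640
The association is negative, so r = −0.640.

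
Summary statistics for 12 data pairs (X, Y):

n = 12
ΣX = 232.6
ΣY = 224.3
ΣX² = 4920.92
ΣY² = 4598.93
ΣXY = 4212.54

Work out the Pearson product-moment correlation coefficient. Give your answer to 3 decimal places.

r = (nΣXY − ΣXΣY) / √[(nΣX² − (ΣX)²)(nΣY² − (ΣY)²)]
Numerator: 12×4212.54 − 232.6×224.3 = -1621.7
Denominator: √[(59051.04 − 54102.76)(55187.16 − 50310.49)] = √[4948.28 × 4876.67] = 4912.3445
r = -1621.7 / 4912.3445 ≈ -0.330

-0.330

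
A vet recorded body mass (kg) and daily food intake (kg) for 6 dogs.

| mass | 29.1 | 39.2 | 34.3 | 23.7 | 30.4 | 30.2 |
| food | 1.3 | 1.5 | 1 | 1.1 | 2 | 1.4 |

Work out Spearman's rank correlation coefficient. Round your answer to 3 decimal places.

Rank mass: 2, 6, 5, 1, 4, 3
Rank food: 3, 5, 1, 2, 6, 4
d = rank(mass) − rank(food): -1, 1, 4, -1, -2, -1; Σd² = 24
ρ = 1 − 6Σd² / [n(n²−1)] = 1 − 6×24 / (6×35) = 1 − 144/210 ≈ 0.314

0.314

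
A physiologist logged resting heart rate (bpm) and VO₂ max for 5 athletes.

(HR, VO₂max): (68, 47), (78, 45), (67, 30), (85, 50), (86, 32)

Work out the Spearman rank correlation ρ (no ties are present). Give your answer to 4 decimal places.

Rank HR: 2, 3, 1, 4, 5
Rank VO₂max: 4, 3, 1, 5, 2
d = rank(HR) − rank(VO₂max): -2, 0, 0, -1, 3; Σd² = 14
ρ = 1 − 6Σd² / [n(n²−1)] = 1 − 6×14 / (5×24) = 1 − 84/120 ≈ 0.3000

0.3000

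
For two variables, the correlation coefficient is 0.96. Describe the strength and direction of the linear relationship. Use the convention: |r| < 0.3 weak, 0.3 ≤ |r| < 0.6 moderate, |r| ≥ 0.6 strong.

r = 0.96 > 0 so the relationship is positive.
|r| = 0.96, which falls in the strong range.

strong positive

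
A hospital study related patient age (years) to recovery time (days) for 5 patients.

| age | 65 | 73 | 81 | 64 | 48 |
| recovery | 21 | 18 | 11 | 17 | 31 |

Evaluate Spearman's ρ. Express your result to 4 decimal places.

Rank age: 3, 4, 5, 2, 1
Rank recovery: 4, 3, 1, 2, 5
d = rank(age) − rank(recovery): -1, 1, 4, 0, -4; Σd² = 34
ρ = 1 − 6Σd² / [n(n²−1)] = 1 − 6×34 / (5×24) = 1 − 204/120 ≈ -0.7000

-0.7000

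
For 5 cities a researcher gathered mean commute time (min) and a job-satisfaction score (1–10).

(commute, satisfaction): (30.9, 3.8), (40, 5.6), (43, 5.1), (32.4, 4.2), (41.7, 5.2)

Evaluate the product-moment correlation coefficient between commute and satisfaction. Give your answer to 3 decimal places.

n = 5, Σx = 188, Σy = 23.9, Σx² = 7192.46, Σy² = 116.49, Σxy = 913.64
nΣxy − ΣxΣy = 4568.2 − 4493.2 = 75
nΣx² − (Σx)² = 35962.3 − 35344 = 618.3; nΣy² − (Σy)² = 582.45 − 571.21 = 11.24
r = 75 / √(618.3 × 11.24) = 75 / 83.3648 ≈ 0.900

0.900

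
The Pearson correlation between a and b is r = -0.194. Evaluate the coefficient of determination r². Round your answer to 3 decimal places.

r² = (-0.194)² = 0.038

0.038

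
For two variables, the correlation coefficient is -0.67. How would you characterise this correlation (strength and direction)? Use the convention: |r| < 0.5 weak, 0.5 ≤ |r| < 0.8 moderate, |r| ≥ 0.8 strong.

r = -0.67 < 0 so the relationship is negative.
|r| = 0.67, which falls in the moderate range.

moderate negative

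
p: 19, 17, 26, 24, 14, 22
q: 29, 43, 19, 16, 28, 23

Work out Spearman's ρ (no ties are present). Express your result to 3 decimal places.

Rank p: 3, 2, 6, 5, 1, 4
Rank q: 5, 6, 2, 1, 4, 3
d = rank(p) − rank(q): -2, -4, 4, 4, -3, 1; Σd² = 62
ρ = 1 − 6Σd² / [n(n²−1)] = 1 − 6×62 / (6×35) = 1 − 372/210 ≈ -0.771

-0.771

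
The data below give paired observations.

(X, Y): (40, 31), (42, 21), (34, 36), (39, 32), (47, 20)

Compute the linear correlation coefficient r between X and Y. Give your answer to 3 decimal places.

-0.909

n = 5, ΣX = 202, ΣY = 140, ΣX² = 8250, ΣY² = 4122, ΣXY = 5534
nΣXY − ΣXΣY = 27670 − 28280 = -610
nΣX² − (ΣX)² = 41250 − 40804 = 446; nΣY² − (ΣY)² = 20610 − 19600 = 1010
r = -610 / √(446 × 1010) = -610 / 671.1632 ≈ -0.909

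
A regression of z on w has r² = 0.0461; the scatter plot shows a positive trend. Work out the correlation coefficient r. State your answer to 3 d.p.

0.215

|r| = √0.0461 = 0.215
The association is positive, so r = 0.215.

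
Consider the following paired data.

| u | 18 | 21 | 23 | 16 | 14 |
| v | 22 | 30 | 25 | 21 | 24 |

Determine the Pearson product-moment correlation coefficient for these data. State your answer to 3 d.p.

0.551

n = 5, Σu = 92, Σv = 122, Σu² = 1746, Σv² = 3026, Σuv = 2273
nΣuv − ΣuΣv = 11365 − 11224 = 141
nΣu² − (Σu)² = 8730 − 8464 = 266; nΣv² − (Σv)² = 15130 − 14884 = 246
r = 141 / √(266 × 246) = 141 / 255.8046 ≈ 0.551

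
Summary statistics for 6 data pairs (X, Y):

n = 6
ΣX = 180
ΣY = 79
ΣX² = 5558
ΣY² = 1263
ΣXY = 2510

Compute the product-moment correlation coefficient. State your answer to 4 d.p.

0.7461

r = (nΣXY − ΣXΣY) / √[(nΣX² − (ΣX)²)(nΣY² − (ΣY)²)]
Numerator: 6×2510 − 180×79 = 840
Denominator: √[(33348 − 32400)(7578 − 6241)] = √[948 × 1337] = 1125.8224
r = 840 / 1125.8224 ≈ 0.7461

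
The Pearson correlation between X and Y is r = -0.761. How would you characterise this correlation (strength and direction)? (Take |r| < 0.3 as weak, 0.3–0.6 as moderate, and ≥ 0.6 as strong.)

r = -0.761 < 0 so the relationship is negative.
|r| = 0.761, which falls in the strong range.

strong negative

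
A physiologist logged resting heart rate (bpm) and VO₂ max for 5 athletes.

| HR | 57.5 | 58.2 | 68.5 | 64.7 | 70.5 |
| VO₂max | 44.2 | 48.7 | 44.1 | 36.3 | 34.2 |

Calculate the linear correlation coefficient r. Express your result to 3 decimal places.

n = 5, Σx = 319.4, Σy = 207.5, Σx² = 20542.08, Σy² = 8757.47, Σxy = 13156.4
nΣxy − ΣxΣy = 65782 − 66275.5 = -493.5
nΣx² − (Σx)² = 102710.4 − 102016.36 = 694.04; nΣy² − (Σy)² = 43787.35 − 43056.25 = 731.1
r = -493.5 / √(694.04 × 731.1) = -493.5 / 712.3290 ≈ -0.693

-0.693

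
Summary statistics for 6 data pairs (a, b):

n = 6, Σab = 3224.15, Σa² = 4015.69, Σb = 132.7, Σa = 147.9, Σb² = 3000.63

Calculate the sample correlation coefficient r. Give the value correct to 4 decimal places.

-0.3007

r = (nΣab − ΣaΣb) / √[(nΣa² − (Σa)²)(nΣb² − (Σb)²)]
Numerator: 6×3224.15 − 147.9×132.7 = -281.43
Denominator: √[(24094.14 − 21874.41)(18003.78 − 17609.29)] = √[2219.73 × 394.49] = 935.7678
r = -281.43 / 935.7678 ≈ -0.3007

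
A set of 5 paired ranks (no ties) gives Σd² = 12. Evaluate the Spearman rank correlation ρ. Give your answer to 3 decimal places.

ρ = 1 − 6Σd² / [n(n²−1)] = 1 − 6×12 / (5×24)
  = 1 − 72/120 = 1 − 0.6000 ≈ 0.400

0.400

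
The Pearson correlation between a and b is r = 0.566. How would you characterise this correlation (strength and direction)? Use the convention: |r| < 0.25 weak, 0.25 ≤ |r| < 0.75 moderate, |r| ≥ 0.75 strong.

moderate positive

r = 0.566 > 0 so the relationship is positive.
|r| = 0.566, which falls in the moderate range.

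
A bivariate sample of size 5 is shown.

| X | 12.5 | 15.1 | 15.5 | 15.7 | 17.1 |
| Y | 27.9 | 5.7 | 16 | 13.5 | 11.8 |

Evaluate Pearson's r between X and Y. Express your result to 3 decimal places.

-0.739

n = 5, ΣX = 75.9, ΣY = 74.9, ΣX² = 1163.41, ΣY² = 1388.39, ΣXY = 1096.55
nΣXY − ΣXΣY = 5482.75 − 5684.91 = -202.16
nΣX² − (ΣX)² = 5817.05 − 5760.81 = 56.24; nΣY² − (ΣY)² = 6941.95 − 5610.01 = 1331.94
r = -202.16 / √(56.24 × 1331.94) = -202.16 / 273.6938 ≈ -0.739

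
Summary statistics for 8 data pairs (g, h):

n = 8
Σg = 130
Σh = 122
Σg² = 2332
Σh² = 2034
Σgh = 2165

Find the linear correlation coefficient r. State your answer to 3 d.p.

r = (nΣgh − ΣgΣh) / √[(nΣg² − (Σg)²)(nΣh² − (Σh)²)]
Numerator: 8×2165 − 130×122 = 1460
Denominator: √[(18656 − 16900)(16272 − 14884)] = √[1756 × 1388] = 1561.1944
r = 1460 / 1561.1944 ≈ 0.935

0.935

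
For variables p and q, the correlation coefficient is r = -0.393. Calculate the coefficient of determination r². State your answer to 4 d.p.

r² = (-0.393)² = 0.1544

0.1544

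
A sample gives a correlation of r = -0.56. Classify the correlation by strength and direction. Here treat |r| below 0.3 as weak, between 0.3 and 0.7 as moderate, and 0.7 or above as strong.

r = -0.56 < 0 so the relationship is negative.
|r| = 0.56, which falls in the moderate range.

moderate negative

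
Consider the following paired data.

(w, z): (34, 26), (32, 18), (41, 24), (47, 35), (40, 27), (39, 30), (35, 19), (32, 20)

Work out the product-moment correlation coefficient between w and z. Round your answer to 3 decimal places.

0.848

n = 8, Σw = 300, Σz = 199, Σw² = 11440, Σz² = 5191, Σwz = 7644
nΣwz − ΣwΣz = 61152 − 59700 = 1452
nΣw² − (Σw)² = 91520 − 90000 = 1520; nΣz² − (Σz)² = 41528 − 39601 = 1927
r = 1452 / √(1520 × 1927) = 1452 / 1711.4438 ≈ 0.848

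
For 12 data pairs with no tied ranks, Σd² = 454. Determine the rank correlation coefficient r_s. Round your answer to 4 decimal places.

ρ = 1 − 6Σd² / [n(n²−1)] = 1 − 6×454 / (12×143)
  = 1 − 2724/1716 = 1 − 1.58741 ≈ -0.5874

-0.5874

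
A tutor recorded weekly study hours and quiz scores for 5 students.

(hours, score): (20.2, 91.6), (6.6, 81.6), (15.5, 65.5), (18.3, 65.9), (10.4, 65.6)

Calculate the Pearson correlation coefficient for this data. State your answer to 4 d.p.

0.1314

n = 5, Σx = 71, Σy = 370.2, Σx² = 1134.9, Σy² = 27985.54, Σxy = 5292.34
nΣxy − ΣxΣy = 26461.7 − 26284.2 = 177.5
nΣx² − (Σx)² = 5674.5 − 5041 = 633.5; nΣy² − (Σy)² = 139927.7 − 137048.04 = 2879.66
r = 177.5 / √(633.5 × 2879.66) = 177.5 / 1350.6534 ≈ 0.1314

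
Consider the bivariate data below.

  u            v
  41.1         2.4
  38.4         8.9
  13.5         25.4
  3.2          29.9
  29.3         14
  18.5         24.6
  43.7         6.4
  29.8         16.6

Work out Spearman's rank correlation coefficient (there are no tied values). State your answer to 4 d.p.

Rank u: 7, 6, 2, 1, 4, 3, 8, 5
Rank v: 1, 3, 7, 8, 4, 6, 2, 5
d = rank(u) − rank(v): 6, 3, -5, -7, 0, -3, 6, 0; Σd² = 164
ρ = 1 − 6Σd² / [n(n²−1)] = 1 − 6×164 / (8×63) = 1 − 984/504 ≈ -0.9524

-0.9524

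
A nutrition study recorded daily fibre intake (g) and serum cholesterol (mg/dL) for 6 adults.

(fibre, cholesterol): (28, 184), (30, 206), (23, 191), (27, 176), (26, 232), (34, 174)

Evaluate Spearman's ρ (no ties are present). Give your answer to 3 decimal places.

-0.486

Rank fibre: 4, 5, 1, 3, 2, 6
Rank cholesterol: 3, 5, 4, 2, 6, 1
d = rank(fibre) − rank(cholesterol): 1, 0, -3, 1, -4, 5; Σd² = 52
ρ = 1 − 6Σd² / [n(n²−1)] = 1 − 6×52 / (6×35) = 1 − 312/210 ≈ -0.486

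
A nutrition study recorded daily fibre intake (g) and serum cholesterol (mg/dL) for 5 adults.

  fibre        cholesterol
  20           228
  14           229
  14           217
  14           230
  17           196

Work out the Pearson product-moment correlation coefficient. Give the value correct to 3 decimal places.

-0.155

n = 5, Σx = 79, Σy = 1100, Σx² = 1277, Σy² = 242830, Σxy = 17356
nΣxy − ΣxΣy = 86780 − 86900 = -120
nΣx² − (Σx)² = 6385 − 6241 = 144; nΣy² − (Σy)² = 1214150 − 1210000 = 4150
r = -120 / √(144 × 4150) = -120 / 773.0459 ≈ -0.155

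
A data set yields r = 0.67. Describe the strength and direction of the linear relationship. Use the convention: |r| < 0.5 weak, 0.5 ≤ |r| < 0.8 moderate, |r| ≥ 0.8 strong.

r = 0.67 > 0 so the relationship is positive.
|r| = 0.67, which falls in the moderate range.

moderate positive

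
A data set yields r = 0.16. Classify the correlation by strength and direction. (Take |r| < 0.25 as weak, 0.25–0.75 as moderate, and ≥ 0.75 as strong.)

r = 0.16 > 0 so the relationship is positive.
|r| = 0.16, which falls in the weak range.

weak positive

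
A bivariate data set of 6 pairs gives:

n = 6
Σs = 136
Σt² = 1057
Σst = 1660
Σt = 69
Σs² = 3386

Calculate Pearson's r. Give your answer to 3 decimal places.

r = (nΣst − ΣsΣt) / √[(nΣs² − (Σs)²)(nΣt² − (Σt)²)]
Numerator: 6×1660 − 136×69 = 576
Denominator: √[(20316 − 18496)(6342 − 4761)] = √[1820 × 1581] = 1696.2960
r = 576 / 1696.2960 ≈ 0.340

0.340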